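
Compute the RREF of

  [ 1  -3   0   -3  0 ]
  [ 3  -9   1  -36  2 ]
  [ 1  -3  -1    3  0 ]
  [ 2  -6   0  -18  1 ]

[[1, -3, 0, 0, 0], [0, 0, 1, 0, 0], [0, 0, 0, 1, 0], [0, 0, 0, 0, 1]]

ρ2 := ρ2 − 3·ρ1
  [ 1  -3   0   -3  0 ]
  [ 0   0   1  -27  2 ]
  [ 1  -3  -1    3  0 ]
  [ 2  -6   0  -18  1 ]
ρ3 := ρ3 − ρ1
  [ 1  -3   0   -3  0 ]
  [ 0   0   1  -27  2 ]
  [ 0   0  -1    6  0 ]
  [ 2  -6   0  -18  1 ]
ρ4 := ρ4 − 2·ρ1
  [ 1  -3   0   -3  0 ]
  [ 0   0   1  -27  2 ]
  [ 0   0  -1    6  0 ]
  [ 0   0   0  -12  1 ]
ρ3 := ρ3 + ρ2
  [ 1  -3  0   -3  0 ]
  [ 0   0  1  -27  2 ]
  [ 0   0  0  -21  2 ]
  [ 0   0  0  -12  1 ]
ρ3 := -1/21·ρ3
  [ 1  -3  0   -3      0 ]
  [ 0   0  1  -27      2 ]
  [ 0   0  0    1  -2/21 ]
  [ 0   0  0  -12      1 ]
ρ4 := ρ4 + 12·ρ3
  [ 1  -3  0   -3      0 ]
  [ 0   0  1  -27      2 ]
  [ 0   0  0    1  -2/21 ]
  [ 0   0  0    0   -1/7 ]
ρ4 := -7·ρ4
  [ 1  -3  0   -3      0 ]
  [ 0   0  1  -27      2 ]
  [ 0   0  0    1  -2/21 ]
  [ 0   0  0    0      1 ]
ρ3 := ρ3 + 2/21·ρ4
  [ 1  -3  0   -3  0 ]
  [ 0   0  1  -27  2 ]
  [ 0   0  0    1  0 ]
  [ 0   0  0    0  1 ]
ρ2 := ρ2 − 2·ρ4
  [ 1  -3  0   -3  0 ]
  [ 0   0  1  -27  0 ]
  [ 0   0  0    1  0 ]
  [ 0   0  0    0  1 ]
ρ2 := ρ2 + 27·ρ3
  [ 1  -3  0  -3  0 ]
  [ 0   0  1   0  0 ]
  [ 0   0  0   1  0 ]
  [ 0   0  0   0  1 ]
ρ1 := ρ1 + 3·ρ3
  [ 1  -3  0  0  0 ]
  [ 0   0  1  0  0 ]
  [ 0   0  0  1  0 ]
  [ 0   0  0  0  1 ]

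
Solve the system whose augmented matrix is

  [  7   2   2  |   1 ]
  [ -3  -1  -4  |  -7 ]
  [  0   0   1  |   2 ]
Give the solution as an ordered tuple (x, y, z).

Multiply R1 by 1/7.
  [  1  2/7  2/7  |  1/7 ]
  [ -3   -1   -4  |   -7 ]
  [  0    0    1  |    2 ]
Add 3 times R1 to R2.
  [ 1   2/7    2/7  |    1/7 ]
  [ 0  -1/7  -22/7  |  -46/7 ]
  [ 0     0      1  |      2 ]
Multiply R2 by -7.
  [ 1  2/7  2/7  |  1/7 ]
  [ 0    1   22  |   46 ]
  [ 0    0    1  |    2 ]
Subtract 22 times R3 from R2.
  [ 1  2/7  2/7  |  1/7 ]
  [ 0    1    0  |    2 ]
  [ 0    0    1  |    2 ]
Subtract 2/7 times R3 from R1.
  [ 1  2/7  0  |  -3/7 ]
  [ 0    1  0  |     2 ]
  [ 0    0  1  |     2 ]
Subtract 2/7 times R2 from R1.
  [ 1  0  0  |  -1 ]
  [ 0  1  0  |   2 ]
  [ 0  0  1  |   2 ]
Reading off the last column: x = -1, y = 2, z = 2.

(-1, 2, 2)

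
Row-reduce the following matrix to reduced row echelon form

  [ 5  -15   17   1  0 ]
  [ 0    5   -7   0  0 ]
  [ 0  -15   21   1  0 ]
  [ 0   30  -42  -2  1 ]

[[1, 0, -4/5, 0, 0], [0, 1, -7/5, 0, 0], [0, 0, 0, 1, 0], [0, 0, 0, 0, 1]]

ρ1 := 1/5·ρ1
  [ 1   -3  17/5  1/5  0 ]
  [ 0    5    -7    0  0 ]
  [ 0  -15    21    1  0 ]
  [ 0   30   -42   -2  1 ]
ρ2 := 1/5·ρ2
  [ 1   -3  17/5  1/5  0 ]
  [ 0    1  -7/5    0  0 ]
  [ 0  -15    21    1  0 ]
  [ 0   30   -42   -2  1 ]
ρ3 := ρ3 + 15·ρ2
  [ 1  -3  17/5  1/5  0 ]
  [ 0   1  -7/5    0  0 ]
  [ 0   0     0    1  0 ]
  [ 0  30   -42   -2  1 ]
ρ4 := ρ4 − 30·ρ2
  [ 1  -3  17/5  1/5  0 ]
  [ 0   1  -7/5    0  0 ]
  [ 0   0     0    1  0 ]
  [ 0   0     0   -2  1 ]
ρ4 := ρ4 + 2·ρ3
  [ 1  -3  17/5  1/5  0 ]
  [ 0   1  -7/5    0  0 ]
  [ 0   0     0    1  0 ]
  [ 0   0     0    0  1 ]
ρ1 := ρ1 − 1/5·ρ3
  [ 1  -3  17/5  0  0 ]
  [ 0   1  -7/5  0  0 ]
  [ 0   0     0  1  0 ]
  [ 0   0     0  0  1 ]
ρ1 := ρ1 + 3·ρ2
  [ 1  0  -4/5  0  0 ]
  [ 0  1  -7/5  0  0 ]
  [ 0  0     0  1  0 ]
  [ 0  0     0  0  1 ]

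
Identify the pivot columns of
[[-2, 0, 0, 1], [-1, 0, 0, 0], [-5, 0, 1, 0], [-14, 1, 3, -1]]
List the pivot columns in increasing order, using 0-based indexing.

R1 -> -1/2·R1
R2 -> R2 + R1
R3 -> R3 + 5·R1
R4 -> R4 + 14·R1
R2 ↔ R4
R4 -> -2·R4
R3 -> R3 + 5/2·R4
R2 -> R2 + 8·R4
R1 -> R1 + 1/2·R4
R2 -> R2 − 3·R3
Pivot columns are the columns containing a leading 1.

0, 1, 2, 3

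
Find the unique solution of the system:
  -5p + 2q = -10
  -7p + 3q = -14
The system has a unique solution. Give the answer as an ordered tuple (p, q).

Form the augmented matrix and row-reduce:
  [ -5  2  |  -10 ]
  [ -7  3  |  -14 ]
Multiply r1 by -1/5.
  [  1  -2/5  |    2 ]
  [ -7     3  |  -14 ]
Add 7 times r1 to r2.
  [ 1  -2/5  |  2 ]
  [ 0   1/5  |  0 ]
Multiply r2 by 5.
  [ 1  -2/5  |  2 ]
  [ 0     1  |  0 ]
Add 2/5 times r2 to r1.
  [ 1  0  |  2 ]
  [ 0  1  |  0 ]
Reading off the last column: p = 2, q = 0.

(2, 0)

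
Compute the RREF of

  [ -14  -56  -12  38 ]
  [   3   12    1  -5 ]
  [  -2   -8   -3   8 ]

ρ1 -> -1/14·ρ1
ρ2 -> ρ2 − 3·ρ1
ρ3 -> ρ3 + 2·ρ1
ρ2 -> -7/11·ρ2
ρ3 -> ρ3 + 9/7·ρ2
ρ1 -> ρ1 − 6/7·ρ2

[[1, 4, 0, -1], [0, 0, 1, -2], [0, 0, 0, 0]]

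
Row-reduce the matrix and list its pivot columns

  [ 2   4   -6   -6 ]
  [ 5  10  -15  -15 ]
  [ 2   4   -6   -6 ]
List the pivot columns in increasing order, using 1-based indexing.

1

ρ1 := 1/2·ρ1
  [ 1   2   -3   -3 ]
  [ 5  10  -15  -15 ]
  [ 2   4   -6   -6 ]
ρ2 := ρ2 − 5·ρ1
  [ 1  2  -3  -3 ]
  [ 0  0   0   0 ]
  [ 2  4  -6  -6 ]
ρ3 := ρ3 − 2·ρ1
  [ 1  2  -3  -3 ]
  [ 0  0   0   0 ]
  [ 0  0   0   0 ]
Pivot columns are the columns containing a leading 1.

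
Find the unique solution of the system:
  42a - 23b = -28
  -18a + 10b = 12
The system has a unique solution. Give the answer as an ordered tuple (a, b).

Form the augmented matrix and row-reduce:
  [  42  -23  |  -28 ]
  [ -18   10  |   12 ]
Multiply ρ1 by 1/42.
  [   1  -23/42  |  -2/3 ]
  [ -18      10  |    12 ]
Add 18 times ρ1 to ρ2.
  [ 1  -23/42  |  -2/3 ]
  [ 0     1/7  |     0 ]
Multiply ρ2 by 7.
  [ 1  -23/42  |  -2/3 ]
  [ 0       1  |     0 ]
Add 23/42 times ρ2 to ρ1.
  [ 1  0  |  -2/3 ]
  [ 0  1  |     0 ]
Reading off the last column: a = -2/3, b = 0.

(-2/3, 0)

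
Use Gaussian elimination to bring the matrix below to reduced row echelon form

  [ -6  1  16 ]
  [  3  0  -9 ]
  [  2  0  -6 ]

[[1, 0, -3], [0, 1, -2], [0, 0, 0]]

ρ1 -> -1/6·ρ1
  [ 1  -1/6  -8/3 ]
  [ 3     0    -9 ]
  [ 2     0    -6 ]
ρ2 -> ρ2 − 3·ρ1
  [ 1  -1/6  -8/3 ]
  [ 0   1/2    -1 ]
  [ 2     0    -6 ]
ρ3 -> ρ3 − 2·ρ1
  [ 1  -1/6  -8/3 ]
  [ 0   1/2    -1 ]
  [ 0   1/3  -2/3 ]
ρ2 -> 2·ρ2
  [ 1  -1/6  -8/3 ]
  [ 0     1    -2 ]
  [ 0   1/3  -2/3 ]
ρ3 -> ρ3 − 1/3·ρ2
  [ 1  -1/6  -8/3 ]
  [ 0     1    -2 ]
  [ 0     0     0 ]
ρ1 -> ρ1 + 1/6·ρ2
  [ 1  0  -3 ]
  [ 0  1  -2 ]
  [ 0  0   0 ]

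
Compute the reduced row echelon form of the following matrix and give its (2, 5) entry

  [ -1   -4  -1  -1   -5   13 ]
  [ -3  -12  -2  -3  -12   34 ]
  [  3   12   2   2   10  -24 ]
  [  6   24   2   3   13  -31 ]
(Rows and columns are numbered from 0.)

-4

r1 := -1·r1
  [  1    4   1   1    5  -13 ]
  [ -3  -12  -2  -3  -12   34 ]
  [  3   12   2   2   10  -24 ]
  [  6   24   2   3   13  -31 ]
r2 := r2 + 3·r1
  [ 1   4  1  1   5  -13 ]
  [ 0   0  1  0   3   -5 ]
  [ 3  12  2  2  10  -24 ]
  [ 6  24  2  3  13  -31 ]
r3 := r3 − 3·r1
  [ 1   4   1   1   5  -13 ]
  [ 0   0   1   0   3   -5 ]
  [ 0   0  -1  -1  -5   15 ]
  [ 6  24   2   3  13  -31 ]
r4 := r4 − 6·r1
  [ 1  4   1   1    5  -13 ]
  [ 0  0   1   0    3   -5 ]
  [ 0  0  -1  -1   -5   15 ]
  [ 0  0  -4  -3  -17   47 ]
r3 := r3 + r2
  [ 1  4   1   1    5  -13 ]
  [ 0  0   1   0    3   -5 ]
  [ 0  0   0  -1   -2   10 ]
  [ 0  0  -4  -3  -17   47 ]
r4 := r4 + 4·r2
  [ 1  4  1   1   5  -13 ]
  [ 0  0  1   0   3   -5 ]
  [ 0  0  0  -1  -2   10 ]
  [ 0  0  0  -3  -5   27 ]
r3 := -1·r3
  [ 1  4  1   1   5  -13 ]
  [ 0  0  1   0   3   -5 ]
  [ 0  0  0   1   2  -10 ]
  [ 0  0  0  -3  -5   27 ]
r4 := r4 + 3·r3
  [ 1  4  1  1  5  -13 ]
  [ 0  0  1  0  3   -5 ]
  [ 0  0  0  1  2  -10 ]
  [ 0  0  0  0  1   -3 ]
r3 := r3 − 2·r4
  [ 1  4  1  1  5  -13 ]
  [ 0  0  1  0  3   -5 ]
  [ 0  0  0  1  0   -4 ]
  [ 0  0  0  0  1   -3 ]
r2 := r2 − 3·r4
  [ 1  4  1  1  5  -13 ]
  [ 0  0  1  0  0    4 ]
  [ 0  0  0  1  0   -4 ]
  [ 0  0  0  0  1   -3 ]
r1 := r1 − 5·r4
  [ 1  4  1  1  0   2 ]
  [ 0  0  1  0  0   4 ]
  [ 0  0  0  1  0  -4 ]
  [ 0  0  0  0  1  -3 ]
r1 := r1 − r3
  [ 1  4  1  0  0   6 ]
  [ 0  0  1  0  0   4 ]
  [ 0  0  0  1  0  -4 ]
  [ 0  0  0  0  1  -3 ]
r1 := r1 − r2
  [ 1  4  0  0  0   2 ]
  [ 0  0  1  0  0   4 ]
  [ 0  0  0  1  0  -4 ]
  [ 0  0  0  0  1  -3 ]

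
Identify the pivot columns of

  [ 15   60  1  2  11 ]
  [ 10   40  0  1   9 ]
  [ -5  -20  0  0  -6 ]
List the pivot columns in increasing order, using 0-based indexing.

0, 2, 3

R1 := 1/15·R1
  [  1    4  1/15  2/15  11/15 ]
  [ 10   40     0     1      9 ]
  [ -5  -20     0     0     -6 ]
R2 := R2 − 10·R1
  [  1    4  1/15  2/15  11/15 ]
  [  0    0  -2/3  -1/3    5/3 ]
  [ -5  -20     0     0     -6 ]
R3 := R3 + 5·R1
  [ 1  4  1/15  2/15  11/15 ]
  [ 0  0  -2/3  -1/3    5/3 ]
  [ 0  0   1/3   2/3   -7/3 ]
R2 := -3/2·R2
  [ 1  4  1/15  2/15  11/15 ]
  [ 0  0     1   1/2   -5/2 ]
  [ 0  0   1/3   2/3   -7/3 ]
R3 := R3 − 1/3·R2
  [ 1  4  1/15  2/15  11/15 ]
  [ 0  0     1   1/2   -5/2 ]
  [ 0  0     0   1/2   -3/2 ]
R3 := 2·R3
  [ 1  4  1/15  2/15  11/15 ]
  [ 0  0     1   1/2   -5/2 ]
  [ 0  0     0     1     -3 ]
R2 := R2 − 1/2·R3
  [ 1  4  1/15  2/15  11/15 ]
  [ 0  0     1     0     -1 ]
  [ 0  0     0     1     -3 ]
R1 := R1 − 2/15·R3
  [ 1  4  1/15  0  17/15 ]
  [ 0  0     1  0     -1 ]
  [ 0  0     0  1     -3 ]
R1 := R1 − 1/15·R2
  [ 1  4  0  0  6/5 ]
  [ 0  0  1  0   -1 ]
  [ 0  0  0  1   -3 ]
Pivot columns are the columns containing a leading 1.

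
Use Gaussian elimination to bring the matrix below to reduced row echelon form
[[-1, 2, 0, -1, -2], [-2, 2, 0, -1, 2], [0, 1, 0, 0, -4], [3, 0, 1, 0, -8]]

[[1, 0, 0, 0, -4], [0, 1, 0, 0, -4], [0, 0, 1, 0, 4], [0, 0, 0, 1, -2]]

R1 → -1·R1
R2 → R2 + 2·R1
R4 → R4 − 3·R1
R2 → -1/2·R2
R3 → R3 − R2
R4 → R4 − 6·R2
R3 <=> R4
R4 → 2·R4
R2 → R2 + 1/2·R4
R1 → R1 − R4
R1 → R1 + 2·R2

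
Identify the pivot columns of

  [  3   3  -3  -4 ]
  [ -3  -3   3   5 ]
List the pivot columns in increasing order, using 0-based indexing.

0, 3

R1 -> 1/3·R1
R2 -> R2 + 3·R1
R1 -> R1 + 4/3·R2
Pivot columns are the columns containing a leading 1.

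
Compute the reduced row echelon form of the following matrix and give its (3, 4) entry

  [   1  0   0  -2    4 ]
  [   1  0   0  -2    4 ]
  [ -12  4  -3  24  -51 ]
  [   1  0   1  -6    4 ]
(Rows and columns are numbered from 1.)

-4

Subtract R1 from R2.
  [   1  0   0  -2    4 ]
  [   0  0   0   0    0 ]
  [ -12  4  -3  24  -51 ]
  [   1  0   1  -6    4 ]
Add 12 times R1 to R3.
  [ 1  0   0  -2   4 ]
  [ 0  0   0   0   0 ]
  [ 0  4  -3   0  -3 ]
  [ 1  0   1  -6   4 ]
Subtract R1 from R4.
  [ 1  0   0  -2   4 ]
  [ 0  0   0   0   0 ]
  [ 0  4  -3   0  -3 ]
  [ 0  0   1  -4   0 ]
Swap R2 and R3.
  [ 1  0   0  -2   4 ]
  [ 0  4  -3   0  -3 ]
  [ 0  0   0   0   0 ]
  [ 0  0   1  -4   0 ]
Multiply R2 by 1/4.
  [ 1  0     0  -2     4 ]
  [ 0  1  -3/4   0  -3/4 ]
  [ 0  0     0   0     0 ]
  [ 0  0     1  -4     0 ]
Swap R3 and R4.
  [ 1  0     0  -2     4 ]
  [ 0  1  -3/4   0  -3/4 ]
  [ 0  0     1  -4     0 ]
  [ 0  0     0   0     0 ]
Add 3/4 times R3 to R2.
  [ 1  0  0  -2     4 ]
  [ 0  1  0  -3  -3/4 ]
  [ 0  0  1  -4     0 ]
  [ 0  0  0   0     0 ]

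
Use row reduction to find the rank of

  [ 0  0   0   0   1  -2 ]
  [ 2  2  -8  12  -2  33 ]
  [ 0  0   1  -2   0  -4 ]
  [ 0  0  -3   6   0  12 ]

rank = 3

ρ1 <-> ρ2
  [ 2  2  -8  12  -2  33 ]
  [ 0  0   0   0   1  -2 ]
  [ 0  0   1  -2   0  -4 ]
  [ 0  0  -3   6   0  12 ]
ρ1 → 1/2·ρ1
  [ 1  1  -4   6  -1  33/2 ]
  [ 0  0   0   0   1    -2 ]
  [ 0  0   1  -2   0    -4 ]
  [ 0  0  -3   6   0    12 ]
ρ2 <-> ρ3
  [ 1  1  -4   6  -1  33/2 ]
  [ 0  0   1  -2   0    -4 ]
  [ 0  0   0   0   1    -2 ]
  [ 0  0  -3   6   0    12 ]
ρ4 → ρ4 + 3·ρ2
  [ 1  1  -4   6  -1  33/2 ]
  [ 0  0   1  -2   0    -4 ]
  [ 0  0   0   0   1    -2 ]
  [ 0  0   0   0   0     0 ]
ρ1 → ρ1 + ρ3
  [ 1  1  -4   6  0  29/2 ]
  [ 0  0   1  -2  0    -4 ]
  [ 0  0   0   0  1    -2 ]
  [ 0  0   0   0  0     0 ]
ρ1 → ρ1 + 4·ρ2
  [ 1  1  0  -2  0  -3/2 ]
  [ 0  0  1  -2  0    -4 ]
  [ 0  0  0   0  1    -2 ]
  [ 0  0  0   0  0     0 ]
The reduced form has 3 nonzero rows.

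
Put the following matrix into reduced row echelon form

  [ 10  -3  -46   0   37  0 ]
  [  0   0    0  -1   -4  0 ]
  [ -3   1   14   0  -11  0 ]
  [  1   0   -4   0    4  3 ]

[[1, 0, -4, 0, 4, 0], [0, 1, 2, 0, 1, 0], [0, 0, 0, 1, 4, 0], [0, 0, 0, 0, 0, 1]]

R1 → 1/10·R1
  [  1  -3/10  -23/5   0  37/10  0 ]
  [  0      0      0  -1     -4  0 ]
  [ -3      1     14   0    -11  0 ]
  [  1      0     -4   0      4  3 ]
R3 → R3 + 3·R1
  [ 1  -3/10  -23/5   0  37/10  0 ]
  [ 0      0      0  -1     -4  0 ]
  [ 0   1/10    1/5   0   1/10  0 ]
  [ 1      0     -4   0      4  3 ]
R4 → R4 − R1
  [ 1  -3/10  -23/5   0  37/10  0 ]
  [ 0      0      0  -1     -4  0 ]
  [ 0   1/10    1/5   0   1/10  0 ]
  [ 0   3/10    3/5   0   3/10  3 ]
R2 <=> R3
  [ 1  -3/10  -23/5   0  37/10  0 ]
  [ 0   1/10    1/5   0   1/10  0 ]
  [ 0      0      0  -1     -4  0 ]
  [ 0   3/10    3/5   0   3/10  3 ]
R2 → 10·R2
  [ 1  -3/10  -23/5   0  37/10  0 ]
  [ 0      1      2   0      1  0 ]
  [ 0      0      0  -1     -4  0 ]
  [ 0   3/10    3/5   0   3/10  3 ]
R4 → R4 − 3/10·R2
  [ 1  -3/10  -23/5   0  37/10  0 ]
  [ 0      1      2   0      1  0 ]
  [ 0      0      0  -1     -4  0 ]
  [ 0      0      0   0      0  3 ]
R3 → -1·R3
  [ 1  -3/10  -23/5  0  37/10  0 ]
  [ 0      1      2  0      1  0 ]
  [ 0      0      0  1      4  0 ]
  [ 0      0      0  0      0  3 ]
R4 → 1/3·R4
  [ 1  -3/10  -23/5  0  37/10  0 ]
  [ 0      1      2  0      1  0 ]
  [ 0      0      0  1      4  0 ]
  [ 0      0      0  0      0  1 ]
R1 → R1 + 3/10·R2
  [ 1  0  -4  0  4  0 ]
  [ 0  1   2  0  1  0 ]
  [ 0  0   0  1  4  0 ]
  [ 0  0   0  0  0  1 ]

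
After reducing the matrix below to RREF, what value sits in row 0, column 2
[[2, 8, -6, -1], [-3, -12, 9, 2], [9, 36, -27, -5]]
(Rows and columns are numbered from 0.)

-3

R1 ← 1/2·R1
  [  1    4   -3  -1/2 ]
  [ -3  -12    9     2 ]
  [  9   36  -27    -5 ]
R2 ← R2 + 3·R1
  [ 1   4   -3  -1/2 ]
  [ 0   0    0   1/2 ]
  [ 9  36  -27    -5 ]
R3 ← R3 − 9·R1
  [ 1  4  -3  -1/2 ]
  [ 0  0   0   1/2 ]
  [ 0  0   0  -1/2 ]
R2 ← 2·R2
  [ 1  4  -3  -1/2 ]
  [ 0  0   0     1 ]
  [ 0  0   0  -1/2 ]
R3 ← R3 + 1/2·R2
  [ 1  4  -3  -1/2 ]
  [ 0  0   0     1 ]
  [ 0  0   0     0 ]
R1 ← R1 + 1/2·R2
  [ 1  4  -3  0 ]
  [ 0  0   0  1 ]
  [ 0  0   0  0 ]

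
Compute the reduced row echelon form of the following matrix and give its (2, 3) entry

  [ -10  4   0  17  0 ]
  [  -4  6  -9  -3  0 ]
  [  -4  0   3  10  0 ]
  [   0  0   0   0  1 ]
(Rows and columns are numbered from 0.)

4/3

R1 := -1/10·R1
  [  1  -2/5   0  -17/10  0 ]
  [ -4     6  -9      -3  0 ]
  [ -4     0   3      10  0 ]
  [  0     0   0       0  1 ]
R2 := R2 + 4·R1
  [  1  -2/5   0  -17/10  0 ]
  [  0  22/5  -9   -49/5  0 ]
  [ -4     0   3      10  0 ]
  [  0     0   0       0  1 ]
R3 := R3 + 4·R1
  [ 1  -2/5   0  -17/10  0 ]
  [ 0  22/5  -9   -49/5  0 ]
  [ 0  -8/5   3    16/5  0 ]
  [ 0     0   0       0  1 ]
R2 := 5/22·R2
  [ 1  -2/5       0  -17/10  0 ]
  [ 0     1  -45/22  -49/22  0 ]
  [ 0  -8/5       3    16/5  0 ]
  [ 0     0       0       0  1 ]
R3 := R3 + 8/5·R2
  [ 1  -2/5       0  -17/10  0 ]
  [ 0     1  -45/22  -49/22  0 ]
  [ 0     0   -3/11   -4/11  0 ]
  [ 0     0       0       0  1 ]
R3 := -11/3·R3
  [ 1  -2/5       0  -17/10  0 ]
  [ 0     1  -45/22  -49/22  0 ]
  [ 0     0       1     4/3  0 ]
  [ 0     0       0       0  1 ]
R2 := R2 + 45/22·R3
  [ 1  -2/5  0  -17/10  0 ]
  [ 0     1  0     1/2  0 ]
  [ 0     0  1     4/3  0 ]
  [ 0     0  0       0  1 ]
R1 := R1 + 2/5·R2
  [ 1  0  0  -3/2  0 ]
  [ 0  1  0   1/2  0 ]
  [ 0  0  1   4/3  0 ]
  [ 0  0  0     0  1 ]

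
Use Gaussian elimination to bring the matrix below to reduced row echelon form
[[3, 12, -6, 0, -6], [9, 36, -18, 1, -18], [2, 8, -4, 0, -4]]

[[1, 4, -2, 0, -2], [0, 0, 0, 1, 0], [0, 0, 0, 0, 0]]

R1 := 1/3·R1
  [ 1   4   -2  0   -2 ]
  [ 9  36  -18  1  -18 ]
  [ 2   8   -4  0   -4 ]
R2 := R2 − 9·R1
  [ 1  4  -2  0  -2 ]
  [ 0  0   0  1   0 ]
  [ 2  8  -4  0  -4 ]
R3 := R3 − 2·R1
  [ 1  4  -2  0  -2 ]
  [ 0  0   0  1   0 ]
  [ 0  0   0  0   0 ]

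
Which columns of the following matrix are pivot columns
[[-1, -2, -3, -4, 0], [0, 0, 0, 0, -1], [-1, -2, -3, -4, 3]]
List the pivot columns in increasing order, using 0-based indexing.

0, 4

Multiply ρ1 by -1.
  [  1   2   3   4   0 ]
  [  0   0   0   0  -1 ]
  [ -1  -2  -3  -4   3 ]
Add ρ1 to ρ3.
  [ 1  2  3  4   0 ]
  [ 0  0  0  0  -1 ]
  [ 0  0  0  0   3 ]
Multiply ρ2 by -1.
  [ 1  2  3  4  0 ]
  [ 0  0  0  0  1 ]
  [ 0  0  0  0  3 ]
Subtract 3 times ρ2 from ρ3.
  [ 1  2  3  4  0 ]
  [ 0  0  0  0  1 ]
  [ 0  0  0  0  0 ]
Pivot columns are the columns containing a leading 1.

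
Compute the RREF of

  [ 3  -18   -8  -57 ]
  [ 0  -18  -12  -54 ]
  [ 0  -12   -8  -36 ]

[[1, 0, 4/3, -1], [0, 1, 2/3, 3], [0, 0, 0, 0]]

Multiply r1 by 1/3.
  [ 1   -6  -8/3  -19 ]
  [ 0  -18   -12  -54 ]
  [ 0  -12    -8  -36 ]
Multiply r2 by -1/18.
  [ 1   -6  -8/3  -19 ]
  [ 0    1   2/3    3 ]
  [ 0  -12    -8  -36 ]
Add 12 times r2 to r3.
  [ 1  -6  -8/3  -19 ]
  [ 0   1   2/3    3 ]
  [ 0   0     0    0 ]
Add 6 times r2 to r1.
  [ 1  0  4/3  -1 ]
  [ 0  1  2/3   3 ]
  [ 0  0    0   0 ]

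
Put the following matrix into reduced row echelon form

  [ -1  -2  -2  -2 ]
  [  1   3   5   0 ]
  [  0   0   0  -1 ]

R1 ← -1·R1
  [ 1  2  2   2 ]
  [ 1  3  5   0 ]
  [ 0  0  0  -1 ]
R2 ← R2 − R1
  [ 1  2  2   2 ]
  [ 0  1  3  -2 ]
  [ 0  0  0  -1 ]
R3 ← -1·R3
  [ 1  2  2   2 ]
  [ 0  1  3  -2 ]
  [ 0  0  0   1 ]
R2 ← R2 + 2·R3
  [ 1  2  2  2 ]
  [ 0  1  3  0 ]
  [ 0  0  0  1 ]
R1 ← R1 − 2·R3
  [ 1  2  2  0 ]
  [ 0  1  3  0 ]
  [ 0  0  0  1 ]
R1 ← R1 − 2·R2
  [ 1  0  -4  0 ]
  [ 0  1   3  0 ]
  [ 0  0   0  1 ]

[[1, 0, -4, 0], [0, 1, 3, 0], [0, 0, 0, 1]]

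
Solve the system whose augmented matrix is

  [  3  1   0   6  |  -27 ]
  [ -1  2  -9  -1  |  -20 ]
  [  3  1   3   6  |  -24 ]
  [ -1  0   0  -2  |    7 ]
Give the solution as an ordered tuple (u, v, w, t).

Multiply ρ1 by 1/3.
  [  1  1/3   0   2  |   -9 ]
  [ -1    2  -9  -1  |  -20 ]
  [  3    1   3   6  |  -24 ]
  [ -1    0   0  -2  |    7 ]
Add ρ1 to ρ2.
  [  1  1/3   0   2  |   -9 ]
  [  0  7/3  -9   1  |  -29 ]
  [  3    1   3   6  |  -24 ]
  [ -1    0   0  -2  |    7 ]
Subtract 3 times ρ1 from ρ3.
  [  1  1/3   0   2  |   -9 ]
  [  0  7/3  -9   1  |  -29 ]
  [  0    0   3   0  |    3 ]
  [ -1    0   0  -2  |    7 ]
Add ρ1 to ρ4.
  [ 1  1/3   0  2  |   -9 ]
  [ 0  7/3  -9  1  |  -29 ]
  [ 0    0   3  0  |    3 ]
  [ 0  1/3   0  0  |   -2 ]
Multiply ρ2 by 3/7.
  [ 1  1/3      0    2  |     -9 ]
  [ 0    1  -27/7  3/7  |  -87/7 ]
  [ 0    0      3    0  |      3 ]
  [ 0  1/3      0    0  |     -2 ]
Subtract 1/3 times ρ2 from ρ4.
  [ 1  1/3      0     2  |     -9 ]
  [ 0    1  -27/7   3/7  |  -87/7 ]
  [ 0    0      3     0  |      3 ]
  [ 0    0    9/7  -1/7  |   15/7 ]
Multiply ρ3 by 1/3.
  [ 1  1/3      0     2  |     -9 ]
  [ 0    1  -27/7   3/7  |  -87/7 ]
  [ 0    0      1     0  |      1 ]
  [ 0    0    9/7  -1/7  |   15/7 ]
Subtract 9/7 times ρ3 from ρ4.
  [ 1  1/3      0     2  |     -9 ]
  [ 0    1  -27/7   3/7  |  -87/7 ]
  [ 0    0      1     0  |      1 ]
  [ 0    0      0  -1/7  |    6/7 ]
Multiply ρ4 by -7.
  [ 1  1/3      0    2  |     -9 ]
  [ 0    1  -27/7  3/7  |  -87/7 ]
  [ 0    0      1    0  |      1 ]
  [ 0    0      0    1  |     -6 ]
Subtract 3/7 times ρ4 from ρ2.
  [ 1  1/3      0  2  |     -9 ]
  [ 0    1  -27/7  0  |  -69/7 ]
  [ 0    0      1  0  |      1 ]
  [ 0    0      0  1  |     -6 ]
Subtract 2 times ρ4 from ρ1.
  [ 1  1/3      0  0  |      3 ]
  [ 0    1  -27/7  0  |  -69/7 ]
  [ 0    0      1  0  |      1 ]
  [ 0    0      0  1  |     -6 ]
Add 27/7 times ρ3 to ρ2.
  [ 1  1/3  0  0  |   3 ]
  [ 0    1  0  0  |  -6 ]
  [ 0    0  1  0  |   1 ]
  [ 0    0  0  1  |  -6 ]
Subtract 1/3 times ρ2 from ρ1.
  [ 1  0  0  0  |   5 ]
  [ 0  1  0  0  |  -6 ]
  [ 0  0  1  0  |   1 ]
  [ 0  0  0  1  |  -6 ]
Reading off the last column: u = 5, v = -6, w = 1, t = -6.

(5, -6, 1, -6)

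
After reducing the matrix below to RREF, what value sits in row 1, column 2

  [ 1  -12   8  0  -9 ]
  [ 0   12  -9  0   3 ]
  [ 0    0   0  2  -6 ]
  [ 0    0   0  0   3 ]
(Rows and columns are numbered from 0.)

Multiply R2 by 1/12.
  [ 1  -12     8  0   -9 ]
  [ 0    1  -3/4  0  1/4 ]
  [ 0    0     0  2   -6 ]
  [ 0    0     0  0    3 ]
Multiply R3 by 1/2.
  [ 1  -12     8  0   -9 ]
  [ 0    1  -3/4  0  1/4 ]
  [ 0    0     0  1   -3 ]
  [ 0    0     0  0    3 ]
Multiply R4 by 1/3.
  [ 1  -12     8  0   -9 ]
  [ 0    1  -3/4  0  1/4 ]
  [ 0    0     0  1   -3 ]
  [ 0    0     0  0    1 ]
Add 3 times R4 to R3.
  [ 1  -12     8  0   -9 ]
  [ 0    1  -3/4  0  1/4 ]
  [ 0    0     0  1    0 ]
  [ 0    0     0  0    1 ]
Subtract 1/4 times R4 from R2.
  [ 1  -12     8  0  -9 ]
  [ 0    1  -3/4  0   0 ]
  [ 0    0     0  1   0 ]
  [ 0    0     0  0   1 ]
Add 9 times R4 to R1.
  [ 1  -12     8  0  0 ]
  [ 0    1  -3/4  0  0 ]
  [ 0    0     0  1  0 ]
  [ 0    0     0  0  1 ]
Add 12 times R2 to R1.
  [ 1  0    -1  0  0 ]
  [ 0  1  -3/4  0  0 ]
  [ 0  0     0  1  0 ]
  [ 0  0     0  0  1 ]

-3/4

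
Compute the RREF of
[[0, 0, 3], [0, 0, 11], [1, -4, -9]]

R1 ↔ R3
R2 → 1/11·R2
R3 → R3 − 3·R2
R1 → R1 + 9·R2

[[1, -4, 0], [0, 0, 1], [0, 0, 0]]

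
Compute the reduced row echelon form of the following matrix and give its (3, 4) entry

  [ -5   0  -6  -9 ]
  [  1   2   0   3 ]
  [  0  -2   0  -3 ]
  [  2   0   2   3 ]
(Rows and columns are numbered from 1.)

ρ1 → -1/5·ρ1
  [ 1   0  6/5  9/5 ]
  [ 1   2    0    3 ]
  [ 0  -2    0   -3 ]
  [ 2   0    2    3 ]
ρ2 → ρ2 − ρ1
  [ 1   0   6/5  9/5 ]
  [ 0   2  -6/5  6/5 ]
  [ 0  -2     0   -3 ]
  [ 2   0     2    3 ]
ρ4 → ρ4 − 2·ρ1
  [ 1   0   6/5   9/5 ]
  [ 0   2  -6/5   6/5 ]
  [ 0  -2     0    -3 ]
  [ 0   0  -2/5  -3/5 ]
ρ2 → 1/2·ρ2
  [ 1   0   6/5   9/5 ]
  [ 0   1  -3/5   3/5 ]
  [ 0  -2     0    -3 ]
  [ 0   0  -2/5  -3/5 ]
ρ3 → ρ3 + 2·ρ2
  [ 1  0   6/5   9/5 ]
  [ 0  1  -3/5   3/5 ]
  [ 0  0  -6/5  -9/5 ]
  [ 0  0  -2/5  -3/5 ]
ρ3 → -5/6·ρ3
  [ 1  0   6/5   9/5 ]
  [ 0  1  -3/5   3/5 ]
  [ 0  0     1   3/2 ]
  [ 0  0  -2/5  -3/5 ]
ρ4 → ρ4 + 2/5·ρ3
  [ 1  0   6/5  9/5 ]
  [ 0  1  -3/5  3/5 ]
  [ 0  0     1  3/2 ]
  [ 0  0     0    0 ]
ρ2 → ρ2 + 3/5·ρ3
  [ 1  0  6/5  9/5 ]
  [ 0  1    0  3/2 ]
  [ 0  0    1  3/2 ]
  [ 0  0    0    0 ]
ρ1 → ρ1 − 6/5·ρ3
  [ 1  0  0    0 ]
  [ 0  1  0  3/2 ]
  [ 0  0  1  3/2 ]
  [ 0  0  0    0 ]

3/2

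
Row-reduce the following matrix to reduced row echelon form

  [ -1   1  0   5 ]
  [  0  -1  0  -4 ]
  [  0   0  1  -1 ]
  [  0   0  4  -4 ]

[[1, 0, 0, -1], [0, 1, 0, 4], [0, 0, 1, -1], [0, 0, 0, 0]]

R1 ← -1·R1
  [ 1  -1  0  -5 ]
  [ 0  -1  0  -4 ]
  [ 0   0  1  -1 ]
  [ 0   0  4  -4 ]
R2 ← -1·R2
  [ 1  -1  0  -5 ]
  [ 0   1  0   4 ]
  [ 0   0  1  -1 ]
  [ 0   0  4  -4 ]
R4 ← R4 − 4·R3
  [ 1  -1  0  -5 ]
  [ 0   1  0   4 ]
  [ 0   0  1  -1 ]
  [ 0   0  0   0 ]
R1 ← R1 + R2
  [ 1  0  0  -1 ]
  [ 0  1  0   4 ]
  [ 0  0  1  -1 ]
  [ 0  0  0   0 ]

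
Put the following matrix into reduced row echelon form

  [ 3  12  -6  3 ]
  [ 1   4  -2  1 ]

ρ1 → 1/3·ρ1
  [ 1  4  -2  1 ]
  [ 1  4  -2  1 ]
ρ2 → ρ2 − ρ1
  [ 1  4  -2  1 ]
  [ 0  0   0  0 ]

[[1, 4, -2, 1], [0, 0, 0, 0]]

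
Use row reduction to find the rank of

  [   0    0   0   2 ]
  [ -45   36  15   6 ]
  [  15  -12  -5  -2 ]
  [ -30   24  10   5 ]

rank = 2

r1 ↔ r2
r1 ← -1/45·r1
r3 ← r3 − 15·r1
r4 ← r4 + 30·r1
r2 ← 1/2·r2
r4 ← r4 − r2
r1 ← r1 + 2/15·r2
The reduced form has 2 nonzero rows.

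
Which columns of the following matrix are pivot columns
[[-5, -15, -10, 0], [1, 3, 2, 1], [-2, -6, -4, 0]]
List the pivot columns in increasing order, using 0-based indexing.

0, 3

ρ1 → -1/5·ρ1
  [  1   3   2  0 ]
  [  1   3   2  1 ]
  [ -2  -6  -4  0 ]
ρ2 → ρ2 − ρ1
  [  1   3   2  0 ]
  [  0   0   0  1 ]
  [ -2  -6  -4  0 ]
ρ3 → ρ3 + 2·ρ1
  [ 1  3  2  0 ]
  [ 0  0  0  1 ]
  [ 0  0  0  0 ]
Pivot columns are the columns containing a leading 1.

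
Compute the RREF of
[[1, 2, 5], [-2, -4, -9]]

Add 2 times R1 to R2.
  [ 1  2  5 ]
  [ 0  0  1 ]
Subtract 5 times R2 from R1.
  [ 1  2  0 ]
  [ 0  0  1 ]

[[1, 2, 0], [0, 0, 1]]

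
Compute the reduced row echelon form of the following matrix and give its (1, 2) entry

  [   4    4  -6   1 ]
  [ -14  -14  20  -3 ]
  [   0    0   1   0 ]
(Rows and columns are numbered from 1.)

1

R1 -> 1/4·R1
  [   1    1  -3/2  1/4 ]
  [ -14  -14    20   -3 ]
  [   0    0     1    0 ]
R2 -> R2 + 14·R1
  [ 1  1  -3/2  1/4 ]
  [ 0  0    -1  1/2 ]
  [ 0  0     1    0 ]
R2 -> -1·R2
  [ 1  1  -3/2   1/4 ]
  [ 0  0     1  -1/2 ]
  [ 0  0     1     0 ]
R3 -> R3 − R2
  [ 1  1  -3/2   1/4 ]
  [ 0  0     1  -1/2 ]
  [ 0  0     0   1/2 ]
R3 -> 2·R3
  [ 1  1  -3/2   1/4 ]
  [ 0  0     1  -1/2 ]
  [ 0  0     0     1 ]
R2 -> R2 + 1/2·R3
  [ 1  1  -3/2  1/4 ]
  [ 0  0     1    0 ]
  [ 0  0     0    1 ]
R1 -> R1 − 1/4·R3
  [ 1  1  -3/2  0 ]
  [ 0  0     1  0 ]
  [ 0  0     0  1 ]
R1 -> R1 + 3/2·R2
  [ 1  1  0  0 ]
  [ 0  0  1  0 ]
  [ 0  0  0  1 ]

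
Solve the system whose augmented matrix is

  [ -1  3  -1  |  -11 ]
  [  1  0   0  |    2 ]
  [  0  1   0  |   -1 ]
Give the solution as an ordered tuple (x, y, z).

(2, -1, 6)

Multiply R1 by -1.
  [ 1  -3  1  |  11 ]
  [ 1   0  0  |   2 ]
  [ 0   1  0  |  -1 ]
Subtract R1 from R2.
  [ 1  -3   1  |  11 ]
  [ 0   3  -1  |  -9 ]
  [ 0   1   0  |  -1 ]
Multiply R2 by 1/3.
  [ 1  -3     1  |  11 ]
  [ 0   1  -1/3  |  -3 ]
  [ 0   1     0  |  -1 ]
Subtract R2 from R3.
  [ 1  -3     1  |  11 ]
  [ 0   1  -1/3  |  -3 ]
  [ 0   0   1/3  |   2 ]
Multiply R3 by 3.
  [ 1  -3     1  |  11 ]
  [ 0   1  -1/3  |  -3 ]
  [ 0   0     1  |   6 ]
Add 1/3 times R3 to R2.
  [ 1  -3  1  |  11 ]
  [ 0   1  0  |  -1 ]
  [ 0   0  1  |   6 ]
Subtract R3 from R1.
  [ 1  -3  0  |   5 ]
  [ 0   1  0  |  -1 ]
  [ 0   0  1  |   6 ]
Add 3 times R2 to R1.
  [ 1  0  0  |   2 ]
  [ 0  1  0  |  -1 ]
  [ 0  0  1  |   6 ]
Reading off the last column: x = 2, y = -1, z = 6.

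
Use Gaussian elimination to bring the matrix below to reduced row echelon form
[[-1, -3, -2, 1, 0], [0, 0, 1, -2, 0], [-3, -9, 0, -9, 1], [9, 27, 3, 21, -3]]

R1 → -1·R1
R3 → R3 + 3·R1
R4 → R4 − 9·R1
R3 → R3 − 6·R2
R4 → R4 + 15·R2
R4 → R4 + 3·R3
R1 → R1 − 2·R2

[[1, 3, 0, 3, 0], [0, 0, 1, -2, 0], [0, 0, 0, 0, 1], [0, 0, 0, 0, 0]]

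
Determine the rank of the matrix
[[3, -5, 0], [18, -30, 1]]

rank = 2

ρ1 → 1/3·ρ1
  [  1  -5/3  0 ]
  [ 18   -30  1 ]
ρ2 → ρ2 − 18·ρ1
  [ 1  -5/3  0 ]
  [ 0     0  1 ]
The reduced form has 2 nonzero rows.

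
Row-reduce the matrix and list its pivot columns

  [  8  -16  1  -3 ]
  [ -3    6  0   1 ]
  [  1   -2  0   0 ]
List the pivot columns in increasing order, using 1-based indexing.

1, 3, 4

r1 → 1/8·r1
r2 → r2 + 3·r1
r3 → r3 − r1
r2 → 8/3·r2
r3 → r3 + 1/8·r2
r3 → 3·r3
r2 → r2 + 1/3·r3
r1 → r1 + 3/8·r3
r1 → r1 − 1/8·r2
Pivot columns are the columns containing a leading 1.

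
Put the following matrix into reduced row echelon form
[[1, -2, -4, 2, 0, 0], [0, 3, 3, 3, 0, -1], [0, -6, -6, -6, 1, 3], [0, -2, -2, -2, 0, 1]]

Multiply ρ2 by 1/3.
  [ 1  -2  -4   2  0     0 ]
  [ 0   1   1   1  0  -1/3 ]
  [ 0  -6  -6  -6  1     3 ]
  [ 0  -2  -2  -2  0     1 ]
Add 6 times ρ2 to ρ3.
  [ 1  -2  -4   2  0     0 ]
  [ 0   1   1   1  0  -1/3 ]
  [ 0   0   0   0  1     1 ]
  [ 0  -2  -2  -2  0     1 ]
Add 2 times ρ2 to ρ4.
  [ 1  -2  -4  2  0     0 ]
  [ 0   1   1  1  0  -1/3 ]
  [ 0   0   0  0  1     1 ]
  [ 0   0   0  0  0   1/3 ]
Multiply ρ4 by 3.
  [ 1  -2  -4  2  0     0 ]
  [ 0   1   1  1  0  -1/3 ]
  [ 0   0   0  0  1     1 ]
  [ 0   0   0  0  0     1 ]
Subtract ρ4 from ρ3.
  [ 1  -2  -4  2  0     0 ]
  [ 0   1   1  1  0  -1/3 ]
  [ 0   0   0  0  1     0 ]
  [ 0   0   0  0  0     1 ]
Add 1/3 times ρ4 to ρ2.
  [ 1  -2  -4  2  0  0 ]
  [ 0   1   1  1  0  0 ]
  [ 0   0   0  0  1  0 ]
  [ 0   0   0  0  0  1 ]
Add 2 times ρ2 to ρ1.
  [ 1  0  -2  4  0  0 ]
  [ 0  1   1  1  0  0 ]
  [ 0  0   0  0  1  0 ]
  [ 0  0   0  0  0  1 ]

[[1, 0, -2, 4, 0, 0], [0, 1, 1, 1, 0, 0], [0, 0, 0, 0, 1, 0], [0, 0, 0, 0, 0, 1]]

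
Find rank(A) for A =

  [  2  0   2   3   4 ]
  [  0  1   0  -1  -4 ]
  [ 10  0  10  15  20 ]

R1 := 1/2·R1
  [  1  0   1  3/2   2 ]
  [  0  1   0   -1  -4 ]
  [ 10  0  10   15  20 ]
R3 := R3 − 10·R1
  [ 1  0  1  3/2   2 ]
  [ 0  1  0   -1  -4 ]
  [ 0  0  0    0   0 ]
The reduced form has 2 nonzero rows.

rank = 2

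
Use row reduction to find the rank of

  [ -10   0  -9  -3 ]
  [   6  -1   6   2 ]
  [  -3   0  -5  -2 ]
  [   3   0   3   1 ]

Multiply R1 by -1/10.
  [  1   0  9/10  3/10 ]
  [  6  -1     6     2 ]
  [ -3   0    -5    -2 ]
  [  3   0     3     1 ]
Subtract 6 times R1 from R2.
  [  1   0  9/10  3/10 ]
  [  0  -1   3/5   1/5 ]
  [ -3   0    -5    -2 ]
  [  3   0     3     1 ]
Add 3 times R1 to R3.
  [ 1   0    9/10    3/10 ]
  [ 0  -1     3/5     1/5 ]
  [ 0   0  -23/10  -11/10 ]
  [ 3   0       3       1 ]
Subtract 3 times R1 from R4.
  [ 1   0    9/10    3/10 ]
  [ 0  -1     3/5     1/5 ]
  [ 0   0  -23/10  -11/10 ]
  [ 0   0    3/10    1/10 ]
Multiply R2 by -1.
  [ 1  0    9/10    3/10 ]
  [ 0  1    -3/5    -1/5 ]
  [ 0  0  -23/10  -11/10 ]
  [ 0  0    3/10    1/10 ]
Multiply R3 by -10/23.
  [ 1  0  9/10   3/10 ]
  [ 0  1  -3/5   -1/5 ]
  [ 0  0     1  11/23 ]
  [ 0  0  3/10   1/10 ]
Subtract 3/10 times R3 from R4.
  [ 1  0  9/10   3/10 ]
  [ 0  1  -3/5   -1/5 ]
  [ 0  0     1  11/23 ]
  [ 0  0     0  -1/23 ]
Multiply R4 by -23.
  [ 1  0  9/10   3/10 ]
  [ 0  1  -3/5   -1/5 ]
  [ 0  0     1  11/23 ]
  [ 0  0     0      1 ]
Subtract 11/23 times R4 from R3.
  [ 1  0  9/10  3/10 ]
  [ 0  1  -3/5  -1/5 ]
  [ 0  0     1     0 ]
  [ 0  0     0     1 ]
Add 1/5 times R4 to R2.
  [ 1  0  9/10  3/10 ]
  [ 0  1  -3/5     0 ]
  [ 0  0     1     0 ]
  [ 0  0     0     1 ]
Subtract 3/10 times R4 from R1.
  [ 1  0  9/10  0 ]
  [ 0  1  -3/5  0 ]
  [ 0  0     1  0 ]
  [ 0  0     0  1 ]
Add 3/5 times R3 to R2.
  [ 1  0  9/10  0 ]
  [ 0  1     0  0 ]
  [ 0  0     1  0 ]
  [ 0  0     0  1 ]
Subtract 9/10 times R3 from R1.
  [ 1  0  0  0 ]
  [ 0  1  0  0 ]
  [ 0  0  1  0 ]
  [ 0  0  0  1 ]
The reduced form has 4 nonzero rows.

rank = 4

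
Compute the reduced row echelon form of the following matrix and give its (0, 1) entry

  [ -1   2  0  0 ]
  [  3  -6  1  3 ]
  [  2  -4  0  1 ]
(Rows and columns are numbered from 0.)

-2

Multiply R1 by -1.
  [ 1  -2  0  0 ]
  [ 3  -6  1  3 ]
  [ 2  -4  0  1 ]
Subtract 3 times R1 from R2.
  [ 1  -2  0  0 ]
  [ 0   0  1  3 ]
  [ 2  -4  0  1 ]
Subtract 2 times R1 from R3.
  [ 1  -2  0  0 ]
  [ 0   0  1  3 ]
  [ 0   0  0  1 ]
Subtract 3 times R3 from R2.
  [ 1  -2  0  0 ]
  [ 0   0  1  0 ]
  [ 0   0  0  1 ]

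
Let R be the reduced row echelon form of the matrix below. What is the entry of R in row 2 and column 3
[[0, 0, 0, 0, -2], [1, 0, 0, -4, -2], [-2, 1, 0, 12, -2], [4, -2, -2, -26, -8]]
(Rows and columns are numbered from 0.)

1

ρ1 <=> ρ2
  [  1   0   0   -4  -2 ]
  [  0   0   0    0  -2 ]
  [ -2   1   0   12  -2 ]
  [  4  -2  -2  -26  -8 ]
ρ3 := ρ3 + 2·ρ1
  [ 1   0   0   -4  -2 ]
  [ 0   0   0    0  -2 ]
  [ 0   1   0    4  -6 ]
  [ 4  -2  -2  -26  -8 ]
ρ4 := ρ4 − 4·ρ1
  [ 1   0   0   -4  -2 ]
  [ 0   0   0    0  -2 ]
  [ 0   1   0    4  -6 ]
  [ 0  -2  -2  -10   0 ]
ρ2 <=> ρ3
  [ 1   0   0   -4  -2 ]
  [ 0   1   0    4  -6 ]
  [ 0   0   0    0  -2 ]
  [ 0  -2  -2  -10   0 ]
ρ4 := ρ4 + 2·ρ2
  [ 1  0   0  -4   -2 ]
  [ 0  1   0   4   -6 ]
  [ 0  0   0   0   -2 ]
  [ 0  0  -2  -2  -12 ]
ρ3 <=> ρ4
  [ 1  0   0  -4   -2 ]
  [ 0  1   0   4   -6 ]
  [ 0  0  -2  -2  -12 ]
  [ 0  0   0   0   -2 ]
ρ3 := -1/2·ρ3
  [ 1  0  0  -4  -2 ]
  [ 0  1  0   4  -6 ]
  [ 0  0  1   1   6 ]
  [ 0  0  0   0  -2 ]
ρ4 := -1/2·ρ4
  [ 1  0  0  -4  -2 ]
  [ 0  1  0   4  -6 ]
  [ 0  0  1   1   6 ]
  [ 0  0  0   0   1 ]
ρ3 := ρ3 − 6·ρ4
  [ 1  0  0  -4  -2 ]
  [ 0  1  0   4  -6 ]
  [ 0  0  1   1   0 ]
  [ 0  0  0   0   1 ]
ρ2 := ρ2 + 6·ρ4
  [ 1  0  0  -4  -2 ]
  [ 0  1  0   4   0 ]
  [ 0  0  1   1   0 ]
  [ 0  0  0   0   1 ]
ρ1 := ρ1 + 2·ρ4
  [ 1  0  0  -4  0 ]
  [ 0  1  0   4  0 ]
  [ 0  0  1   1  0 ]
  [ 0  0  0   0  1 ]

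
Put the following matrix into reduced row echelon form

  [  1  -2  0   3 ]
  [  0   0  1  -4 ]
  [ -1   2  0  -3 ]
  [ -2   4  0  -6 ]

[[1, -2, 0, 3], [0, 0, 1, -4], [0, 0, 0, 0], [0, 0, 0, 0]]

r3 → r3 + r1
  [  1  -2  0   3 ]
  [  0   0  1  -4 ]
  [  0   0  0   0 ]
  [ -2   4  0  -6 ]
r4 → r4 + 2·r1
  [ 1  -2  0   3 ]
  [ 0   0  1  -4 ]
  [ 0   0  0   0 ]
  [ 0   0  0   0 ]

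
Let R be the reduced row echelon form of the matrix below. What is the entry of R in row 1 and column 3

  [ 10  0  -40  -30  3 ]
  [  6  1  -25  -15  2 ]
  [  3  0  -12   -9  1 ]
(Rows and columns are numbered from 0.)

3

r1 := 1/10·r1
  [ 1  0   -4   -3  3/10 ]
  [ 6  1  -25  -15     2 ]
  [ 3  0  -12   -9     1 ]
r2 := r2 − 6·r1
  [ 1  0   -4  -3  3/10 ]
  [ 0  1   -1   3   1/5 ]
  [ 3  0  -12  -9     1 ]
r3 := r3 − 3·r1
  [ 1  0  -4  -3  3/10 ]
  [ 0  1  -1   3   1/5 ]
  [ 0  0   0   0  1/10 ]
r3 := 10·r3
  [ 1  0  -4  -3  3/10 ]
  [ 0  1  -1   3   1/5 ]
  [ 0  0   0   0     1 ]
r2 := r2 − 1/5·r3
  [ 1  0  -4  -3  3/10 ]
  [ 0  1  -1   3     0 ]
  [ 0  0   0   0     1 ]
r1 := r1 − 3/10·r3
  [ 1  0  -4  -3  0 ]
  [ 0  1  -1   3  0 ]
  [ 0  0   0   0  1 ]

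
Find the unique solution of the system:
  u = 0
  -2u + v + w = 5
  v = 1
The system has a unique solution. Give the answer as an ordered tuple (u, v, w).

Form the augmented matrix and row-reduce:
  [  1  0  0  |  0 ]
  [ -2  1  1  |  5 ]
  [  0  1  0  |  1 ]
ρ2 → ρ2 + 2·ρ1
  [ 1  0  0  |  0 ]
  [ 0  1  1  |  5 ]
  [ 0  1  0  |  1 ]
ρ3 → ρ3 − ρ2
  [ 1  0   0  |   0 ]
  [ 0  1   1  |   5 ]
  [ 0  0  -1  |  -4 ]
ρ3 → -1·ρ3
  [ 1  0  0  |  0 ]
  [ 0  1  1  |  5 ]
  [ 0  0  1  |  4 ]
ρ2 → ρ2 − ρ3
  [ 1  0  0  |  0 ]
  [ 0  1  0  |  1 ]
  [ 0  0  1  |  4 ]
Reading off the last column: u = 0, v = 1, w = 4.

(0, 1, 4)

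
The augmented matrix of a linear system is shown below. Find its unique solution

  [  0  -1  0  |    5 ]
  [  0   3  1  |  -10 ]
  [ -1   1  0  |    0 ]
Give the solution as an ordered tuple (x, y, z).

R1 ↔ R3
  [ -1   1  0  |    0 ]
  [  0   3  1  |  -10 ]
  [  0  -1  0  |    5 ]
R1 -> -1·R1
  [ 1  -1  0  |    0 ]
  [ 0   3  1  |  -10 ]
  [ 0  -1  0  |    5 ]
R2 -> 1/3·R2
  [ 1  -1    0  |      0 ]
  [ 0   1  1/3  |  -10/3 ]
  [ 0  -1    0  |      5 ]
R3 -> R3 + R2
  [ 1  -1    0  |      0 ]
  [ 0   1  1/3  |  -10/3 ]
  [ 0   0  1/3  |    5/3 ]
R3 -> 3·R3
  [ 1  -1    0  |      0 ]
  [ 0   1  1/3  |  -10/3 ]
  [ 0   0    1  |      5 ]
R2 -> R2 − 1/3·R3
  [ 1  -1  0  |   0 ]
  [ 0   1  0  |  -5 ]
  [ 0   0  1  |   5 ]
R1 -> R1 + R2
  [ 1  0  0  |  -5 ]
  [ 0  1  0  |  -5 ]
  [ 0  0  1  |   5 ]
Reading off the last column: x = -5, y = -5, z = 5.

(-5, -5, 5)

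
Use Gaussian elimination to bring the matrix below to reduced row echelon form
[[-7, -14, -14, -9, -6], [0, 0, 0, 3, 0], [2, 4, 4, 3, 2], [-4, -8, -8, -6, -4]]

[[1, 2, 2, 0, 0], [0, 0, 0, 1, 0], [0, 0, 0, 0, 1], [0, 0, 0, 0, 0]]

Multiply R1 by -1/7.
  [  1   2   2  9/7  6/7 ]
  [  0   0   0    3    0 ]
  [  2   4   4    3    2 ]
  [ -4  -8  -8   -6   -4 ]
Subtract 2 times R1 from R3.
  [  1   2   2  9/7  6/7 ]
  [  0   0   0    3    0 ]
  [  0   0   0  3/7  2/7 ]
  [ -4  -8  -8   -6   -4 ]
Add 4 times R1 to R4.
  [ 1  2  2   9/7   6/7 ]
  [ 0  0  0     3     0 ]
  [ 0  0  0   3/7   2/7 ]
  [ 0  0  0  -6/7  -4/7 ]
Multiply R2 by 1/3.
  [ 1  2  2   9/7   6/7 ]
  [ 0  0  0     1     0 ]
  [ 0  0  0   3/7   2/7 ]
  [ 0  0  0  -6/7  -4/7 ]
Subtract 3/7 times R2 from R3.
  [ 1  2  2   9/7   6/7 ]
  [ 0  0  0     1     0 ]
  [ 0  0  0     0   2/7 ]
  [ 0  0  0  -6/7  -4/7 ]
Add 6/7 times R2 to R4.
  [ 1  2  2  9/7   6/7 ]
  [ 0  0  0    1     0 ]
  [ 0  0  0    0   2/7 ]
  [ 0  0  0    0  -4/7 ]
Multiply R3 by 7/2.
  [ 1  2  2  9/7   6/7 ]
  [ 0  0  0    1     0 ]
  [ 0  0  0    0     1 ]
  [ 0  0  0    0  -4/7 ]
Add 4/7 times R3 to R4.
  [ 1  2  2  9/7  6/7 ]
  [ 0  0  0    1    0 ]
  [ 0  0  0    0    1 ]
  [ 0  0  0    0    0 ]
Subtract 6/7 times R3 from R1.
  [ 1  2  2  9/7  0 ]
  [ 0  0  0    1  0 ]
  [ 0  0  0    0  1 ]
  [ 0  0  0    0  0 ]
Subtract 9/7 times R2 from R1.
  [ 1  2  2  0  0 ]
  [ 0  0  0  1  0 ]
  [ 0  0  0  0  1 ]
  [ 0  0  0  0  0 ]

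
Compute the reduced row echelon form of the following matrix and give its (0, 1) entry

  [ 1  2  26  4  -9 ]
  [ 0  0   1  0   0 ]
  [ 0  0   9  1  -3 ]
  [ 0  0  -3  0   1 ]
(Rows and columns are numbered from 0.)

2

r3 ← r3 − 9·r2
  [ 1  2  26  4  -9 ]
  [ 0  0   1  0   0 ]
  [ 0  0   0  1  -3 ]
  [ 0  0  -3  0   1 ]
r4 ← r4 + 3·r2
  [ 1  2  26  4  -9 ]
  [ 0  0   1  0   0 ]
  [ 0  0   0  1  -3 ]
  [ 0  0   0  0   1 ]
r3 ← r3 + 3·r4
  [ 1  2  26  4  -9 ]
  [ 0  0   1  0   0 ]
  [ 0  0   0  1   0 ]
  [ 0  0   0  0   1 ]
r1 ← r1 + 9·r4
  [ 1  2  26  4  0 ]
  [ 0  0   1  0  0 ]
  [ 0  0   0  1  0 ]
  [ 0  0   0  0  1 ]
r1 ← r1 − 4·r3
  [ 1  2  26  0  0 ]
  [ 0  0   1  0  0 ]
  [ 0  0   0  1  0 ]
  [ 0  0   0  0  1 ]
r1 ← r1 − 26·r2
  [ 1  2  0  0  0 ]
  [ 0  0  1  0  0 ]
  [ 0  0  0  1  0 ]
  [ 0  0  0  0  1 ]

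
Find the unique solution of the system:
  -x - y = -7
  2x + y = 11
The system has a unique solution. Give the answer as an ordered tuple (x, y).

Form the augmented matrix and row-reduce:
  [ -1  -1  |  -7 ]
  [  2   1  |  11 ]
R1 → -1·R1
R2 → R2 − 2·R1
R2 → -1·R2
R1 → R1 − R2
Reading off the last column: x = 4, y = 3.

(4, 3)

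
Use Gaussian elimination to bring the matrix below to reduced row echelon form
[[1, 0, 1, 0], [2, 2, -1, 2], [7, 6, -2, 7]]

[[1, 0, 1, 0], [0, 1, -3/2, 0], [0, 0, 0, 1]]

R2 -> R2 − 2·R1
  [ 1  0   1  0 ]
  [ 0  2  -3  2 ]
  [ 7  6  -2  7 ]
R3 -> R3 − 7·R1
  [ 1  0   1  0 ]
  [ 0  2  -3  2 ]
  [ 0  6  -9  7 ]
R2 -> 1/2·R2
  [ 1  0     1  0 ]
  [ 0  1  -3/2  1 ]
  [ 0  6    -9  7 ]
R3 -> R3 − 6·R2
  [ 1  0     1  0 ]
  [ 0  1  -3/2  1 ]
  [ 0  0     0  1 ]
R2 -> R2 − R3
  [ 1  0     1  0 ]
  [ 0  1  -3/2  0 ]
  [ 0  0     0  1 ]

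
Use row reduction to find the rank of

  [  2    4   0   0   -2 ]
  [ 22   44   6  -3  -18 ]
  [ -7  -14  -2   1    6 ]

R1 → 1/2·R1
R2 → R2 − 22·R1
R3 → R3 + 7·R1
R2 → 1/6·R2
R3 → R3 + 2·R2
R3 → 3·R3
R2 → R2 − 2/3·R3
R1 → R1 + R3
The reduced form has 3 nonzero rows.

rank = 3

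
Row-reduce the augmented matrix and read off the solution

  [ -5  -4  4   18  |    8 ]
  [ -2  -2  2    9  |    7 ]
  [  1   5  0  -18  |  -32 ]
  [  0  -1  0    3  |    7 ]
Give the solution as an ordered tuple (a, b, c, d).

(6, -4, 1, 1)

R1 := -1/5·R1
R2 := R2 + 2·R1
R3 := R3 − R1
R2 := -5/2·R2
R3 := R3 − 21/5·R2
R4 := R4 + R2
R3 := 1/5·R3
R4 := R4 + R3
R4 := -5/3·R4
R3 := R3 − 9/10·R4
R2 := R2 + 9/2·R4
R1 := R1 + 18/5·R4
R2 := R2 + R3
R1 := R1 + 4/5·R3
R1 := R1 − 4/5·R2
Reading off the last column: a = 6, b = -4, c = 1, d = 1.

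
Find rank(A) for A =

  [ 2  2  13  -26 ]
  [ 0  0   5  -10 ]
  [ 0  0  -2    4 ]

ρ1 → 1/2·ρ1
  [ 1  1  13/2  -13 ]
  [ 0  0     5  -10 ]
  [ 0  0    -2    4 ]
ρ2 → 1/5·ρ2
  [ 1  1  13/2  -13 ]
  [ 0  0     1   -2 ]
  [ 0  0    -2    4 ]
ρ3 → ρ3 + 2·ρ2
  [ 1  1  13/2  -13 ]
  [ 0  0     1   -2 ]
  [ 0  0     0    0 ]
ρ1 → ρ1 − 13/2·ρ2
  [ 1  1  0   0 ]
  [ 0  0  1  -2 ]
  [ 0  0  0   0 ]
The reduced form has 2 nonzero rows.

rank = 2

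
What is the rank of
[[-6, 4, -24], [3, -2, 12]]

rank = 1

R1 -> -1/6·R1
  [ 1  -2/3   4 ]
  [ 3    -2  12 ]
R2 -> R2 − 3·R1
  [ 1  -2/3  4 ]
  [ 0     0  0 ]
The reduced form has 1 nonzero row.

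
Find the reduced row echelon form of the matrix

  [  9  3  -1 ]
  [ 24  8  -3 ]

ρ1 ← 1/9·ρ1
  [  1  1/3  -1/9 ]
  [ 24    8    -3 ]
ρ2 ← ρ2 − 24·ρ1
  [ 1  1/3  -1/9 ]
  [ 0    0  -1/3 ]
ρ2 ← -3·ρ2
  [ 1  1/3  -1/9 ]
  [ 0    0     1 ]
ρ1 ← ρ1 + 1/9·ρ2
  [ 1  1/3  0 ]
  [ 0    0  1 ]

[[1, 1/3, 0], [0, 0, 1]]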